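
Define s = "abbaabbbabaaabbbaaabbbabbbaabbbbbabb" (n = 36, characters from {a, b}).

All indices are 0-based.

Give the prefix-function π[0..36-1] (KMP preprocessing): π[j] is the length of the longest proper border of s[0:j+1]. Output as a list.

[0, 0, 0, 1, 1, 2, 3, 0, 1, 2, 1, 1, 1, 2, 3, 0, 1, 1, 1, 2, 3, 0, 1, 2, 3, 0, 1, 1, 2, 3, 0, 0, 0, 1, 2, 3]

π[0] = 0
j=1 s[j]='b': π[1]=0 (border '')
j=2 s[j]='b': π[2]=0 (border '')
j=3 s[j]='a': π[3]=1 (border 'a')
j=4 s[j]='a': k: 1→0; π[4]=1 (border 'a')
j=5 s[j]='b': π[5]=2 (border 'ab')
j=6 s[j]='b': π[6]=3 (border 'abb')
j=7 s[j]='b': k: 3→0; π[7]=0 (border '')
j=8 s[j]='a': π[8]=1 (border 'a')
j=9 s[j]='b': π[9]=2 (border 'ab')
j=10 s[j]='a': k: 2→0; π[10]=1 (border 'a')
j=11 s[j]='a': k: 1→0; π[11]=1 (border 'a')
j=12 s[j]='a': k: 1→0; π[12]=1 (border 'a')
j=13 s[j]='b': π[13]=2 (border 'ab')
j=14 s[j]='b': π[14]=3 (border 'abb')
j=15 s[j]='b': k: 3→0; π[15]=0 (border '')
j=16 s[j]='a': π[16]=1 (border 'a')
j=17 s[j]='a': k: 1→0; π[17]=1 (border 'a')
j=18 s[j]='a': k: 1→0; π[18]=1 (border 'a')
j=19 s[j]='b': π[19]=2 (border 'ab')
j=20 s[j]='b': π[20]=3 (border 'abb')
j=21 s[j]='b': k: 3→0; π[21]=0 (border '')
j=22 s[j]='a': π[22]=1 (border 'a')
j=23 s[j]='b': π[23]=2 (border 'ab')
j=24 s[j]='b': π[24]=3 (border 'abb')
j=25 s[j]='b': k: 3→0; π[25]=0 (border '')
j=26 s[j]='a': π[26]=1 (border 'a')
j=27 s[j]='a': k: 1→0; π[27]=1 (border 'a')
j=28 s[j]='b': π[28]=2 (border 'ab')
j=29 s[j]='b': π[29]=3 (border 'abb')
j=30 s[j]='b': k: 3→0; π[30]=0 (border '')
j=31 s[j]='b': π[31]=0 (border '')
j=32 s[j]='b': π[32]=0 (border '')
j=33 s[j]='a': π[33]=1 (border 'a')
j=34 s[j]='b': π[34]=2 (border 'ab')
j=35 s[j]='b': π[35]=3 (border 'abb')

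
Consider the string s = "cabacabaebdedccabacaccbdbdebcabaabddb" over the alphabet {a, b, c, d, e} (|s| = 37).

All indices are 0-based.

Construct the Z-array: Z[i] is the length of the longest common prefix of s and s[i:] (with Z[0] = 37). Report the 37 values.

Z[0]=37
i=1: fresh scan; Z[1]=0
i=2: fresh scan; Z[2]=0
i=3: fresh scan; Z[3]=0
i=4: fresh scan; Z[4]=4 grow→box=[4,8)
i=5: min(r-i=3, Z[1]=0)=0; Z[5]=0
i=6: min(r-i=2, Z[2]=0)=0; Z[6]=0
i=7: min(r-i=1, Z[3]=0)=0; Z[7]=0
i=8: fresh scan; Z[8]=0
i=9: fresh scan; Z[9]=0
i=10: fresh scan; Z[10]=0
i=11: fresh scan; Z[11]=0
i=12: fresh scan; Z[12]=0
i=13: fresh scan; Z[13]=1 grow→box=[13,14)
i=14: fresh scan; Z[14]=6 grow→box=[14,20)
i=15: min(r-i=5, Z[1]=0)=0; Z[15]=0
i=16: min(r-i=4, Z[2]=0)=0; Z[16]=0
i=17: min(r-i=3, Z[3]=0)=0; Z[17]=0
i=18: min(r-i=2, Z[4]=4)=2; Z[18]=2
i=19: min(r-i=1, Z[5]=0)=0; Z[19]=0
i=20: fresh scan; Z[20]=1 grow→box=[20,21)
i=21: fresh scan; Z[21]=1 grow→box=[21,22)
i=22: fresh scan; Z[22]=0
i=23: fresh scan; Z[23]=0
i=24: fresh scan; Z[24]=0
i=25: fresh scan; Z[25]=0
i=26: fresh scan; Z[26]=0
i=27: fresh scan; Z[27]=0
i=28: fresh scan; Z[28]=4 grow→box=[28,32)
i=29: min(r-i=3, Z[1]=0)=0; Z[29]=0
i=30: min(r-i=2, Z[2]=0)=0; Z[30]=0
i=31: min(r-i=1, Z[3]=0)=0; Z[31]=0
i=32: fresh scan; Z[32]=0
i=33: fresh scan; Z[33]=0
i=34: fresh scan; Z[34]=0
i=35: fresh scan; Z[35]=0
i=36: fresh scan; Z[36]=0

[37, 0, 0, 0, 4, 0, 0, 0, 0, 0, 0, 0, 0, 1, 6, 0, 0, 0, 2, 0, 1, 1, 0, 0, 0, 0, 0, 0, 4, 0, 0, 0, 0, 0, 0, 0, 0]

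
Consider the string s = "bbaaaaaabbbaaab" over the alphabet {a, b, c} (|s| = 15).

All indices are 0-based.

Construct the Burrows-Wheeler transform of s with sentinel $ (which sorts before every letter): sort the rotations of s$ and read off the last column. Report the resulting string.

rank  rotation          last
    0  $bbaaaaaabbbaaab  b
    1  aaaaaabbbaaab$bb  b
    2  aaaaabbbaaab$bba  a
    3  aaaabbbaaab$bbaa  a
    4  aaab$bbaaaaaabbb  b
    5  aaabbbaaab$bbaaa  a
    6  aab$bbaaaaaabbba  a
    7  aabbbaaab$bbaaaa  a
    8  ab$bbaaaaaabbbaa  a
    9  abbbaaab$bbaaaaa  a
   10  b$bbaaaaaabbbaaa  a
   11  baaaaaabbbaaab$b  b
   12  baaab$bbaaaaaabb  b
   13  bbaaaaaabbbaaab$  $
   14  bbaaab$bbaaaaaab  b
   15  bbbaaab$bbaaaaaa  a

bbaabaaaaaabb$ba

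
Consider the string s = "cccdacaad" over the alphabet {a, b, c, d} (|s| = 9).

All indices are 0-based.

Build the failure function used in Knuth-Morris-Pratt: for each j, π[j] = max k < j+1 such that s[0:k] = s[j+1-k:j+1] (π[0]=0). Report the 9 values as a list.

π[0] = 0
j=1 s[j]='c': π[1]=1 (border 'c')
j=2 s[j]='c': π[2]=2 (border 'cc')
j=3 s[j]='d': k: 2→1→0; π[3]=0 (border '')
j=4 s[j]='a': π[4]=0 (border '')
j=5 s[j]='c': π[5]=1 (border 'c')
j=6 s[j]='a': k: 1→0; π[6]=0 (border '')
j=7 s[j]='a': π[7]=0 (border '')
j=8 s[j]='d': π[8]=0 (border '')

[0, 1, 2, 0, 0, 1, 0, 0, 0]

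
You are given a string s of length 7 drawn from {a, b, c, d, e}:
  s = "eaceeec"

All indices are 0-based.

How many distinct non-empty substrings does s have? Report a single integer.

rank | idx | suffix
   0 |   1 | aceeec
   1 |   6 | c
   2 |   2 | ceeec
   3 |   0 | eaceeec
   4 |   5 | ec
   5 |   4 | eec
   6 |   3 | eeec

SA = [1, 6, 2, 0, 5, 4, 3]
i: (SA[i-1],SA[i]) lcp shared
  1: (1,6) 0 ''
  2: (6,2) 1 'c'
  3: (2,0) 0 ''
  4: (0,5) 1 'e'
  5: (5,4) 1 'e'
  6: (4,3) 2 'ee'

n(n+1)/2 = 7·8/2 = 28
Σ LCP = 0 + 0 + 1 + 0 + 1 + 1 + 2 = 5
distinct = 28 − 5 = 23

23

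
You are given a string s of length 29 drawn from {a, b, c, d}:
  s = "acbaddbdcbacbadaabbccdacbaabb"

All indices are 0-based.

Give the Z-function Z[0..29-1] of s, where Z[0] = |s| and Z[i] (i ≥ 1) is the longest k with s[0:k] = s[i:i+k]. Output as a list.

Z[0]=29
i=1: outside box; Z[1]=0
i=2: outside box; Z[2]=0
i=3: outside box; Z[3]=1 extend→box=[3,4)
i=4: outside box; Z[4]=0
i=5: outside box; Z[5]=0
i=6: outside box; Z[6]=0
i=7: outside box; Z[7]=0
i=8: outside box; Z[8]=0
i=9: outside box; Z[9]=0
i=10: outside box; Z[10]=5 extend→box=[10,15)
i=11: min(r-i=4, Z[1]=0)=0; Z[11]=0
i=12: min(r-i=3, Z[2]=0)=0; Z[12]=0
i=13: min(r-i=2, Z[3]=1)=1; Z[13]=1
i=14: min(r-i=1, Z[4]=0)=0; Z[14]=0
i=15: outside box; Z[15]=1 extend→box=[15,16)
i=16: outside box; Z[16]=1 extend→box=[16,17)
i=17: outside box; Z[17]=0
i=18: outside box; Z[18]=0
i=19: outside box; Z[19]=0
i=20: outside box; Z[20]=0
i=21: outside box; Z[21]=0
i=22: outside box; Z[22]=4 extend→box=[22,26)
i=23: min(r-i=3, Z[1]=0)=0; Z[23]=0
i=24: min(r-i=2, Z[2]=0)=0; Z[24]=0
i=25: min(r-i=1, Z[3]=1)=1; Z[25]=1
i=26: outside box; Z[26]=1 extend→box=[26,27)
i=27: outside box; Z[27]=0
i=28: outside box; Z[28]=0

[29, 0, 0, 1, 0, 0, 0, 0, 0, 0, 5, 0, 0, 1, 0, 1, 1, 0, 0, 0, 0, 0, 4, 0, 0, 1, 1, 0, 0]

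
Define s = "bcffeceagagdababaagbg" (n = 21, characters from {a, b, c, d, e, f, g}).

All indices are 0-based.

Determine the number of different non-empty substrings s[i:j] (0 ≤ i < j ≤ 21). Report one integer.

rank | idx | suffix
   0 |  16 | aagbg
   1 |  14 | abaagbg
   2 |  12 | ababaagbg
   3 |   7 | agagdababaagbg
   4 |  17 | agbg
   5 |   9 | agdababaagbg
   6 |  15 | baagbg
   7 |  13 | babaagbg
   8 |   0 | bcffeceagagdababaagbg
   9 |  19 | bg
  10 |   5 | ceagagdababaagbg
  11 |   1 | cffeceagagdababaagbg
  12 |  11 | dababaagbg
  13 |   6 | eagagdababaagbg
  14 |   4 | eceagagdababaagbg
  15 |   3 | feceagagdababaagbg
  16 |   2 | ffeceagagdababaagbg
  17 |  20 | g
  18 |   8 | gagdababaagbg
  19 |  18 | gbg
  20 |  10 | gdababaagbg

SA = [16, 14, 12, 7, 17, 9, 15, 13, 0, 19, 5, 1, 11, 6, 4, 3, 2, 20, 8, 18, 10]
[i] adj suffixes → lcp
  [1] 16/14 → 1 ('a')
  [2] 14/12 → 3 ('aba')
  [3] 12/7 → 1 ('a')
  [4] 7/17 → 2 ('ag')
  [5] 17/9 → 2 ('ag')
  [6] 9/15 → 0 ('')
  [7] 15/13 → 2 ('ba')
  [8] 13/0 → 1 ('b')
  [9] 0/19 → 1 ('b')
  [10] 19/5 → 0 ('')
  [11] 5/1 → 1 ('c')
  [12] 1/11 → 0 ('')
  [13] 11/6 → 0 ('')
  [14] 6/4 → 1 ('e')
  [15] 4/3 → 0 ('')
  [16] 3/2 → 1 ('f')
  [17] 2/20 → 0 ('')
  [18] 20/8 → 1 ('g')
  [19] 8/18 → 1 ('g')
  [20] 18/10 → 1 ('g')

n(n+1)/2 = 21·22/2 = 231
Σ LCP = 0 + 1 + 3 + 1 + 2 + 2 + 0 + 2 + 1 + 1 + 0 + 1 + 0 + 0 + 1 + 0 + 1 + 0 + 1 + 1 + 1 = 19
distinct = 231 − 19 = 212

212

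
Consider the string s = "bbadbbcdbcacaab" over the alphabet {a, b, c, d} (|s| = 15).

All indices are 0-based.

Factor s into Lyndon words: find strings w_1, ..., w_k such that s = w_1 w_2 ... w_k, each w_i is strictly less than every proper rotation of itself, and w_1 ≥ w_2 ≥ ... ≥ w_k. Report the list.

["b", "b", "adbbcdbc", "ac", "aab"]

emit factor 1: 'b' (i=0, period=1)
emit factor 2: 'b' (i=1, period=1)
emit factor 3: 'adbbcdbc' (i=2, period=8)
emit factor 4: 'ac' (i=10, period=2)
emit factor 5: 'aab' (i=12, period=3)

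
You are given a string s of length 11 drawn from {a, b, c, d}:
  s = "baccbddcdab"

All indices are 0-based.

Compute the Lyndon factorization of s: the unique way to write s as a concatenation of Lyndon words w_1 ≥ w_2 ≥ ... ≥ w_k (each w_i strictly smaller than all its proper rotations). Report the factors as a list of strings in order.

emit factor 1: 'b' (i=0, period=1)
emit factor 2: 'accbddcd' (i=1, period=8)
emit factor 3: 'ab' (i=9, period=2)

["b", "accbddcd", "ab"]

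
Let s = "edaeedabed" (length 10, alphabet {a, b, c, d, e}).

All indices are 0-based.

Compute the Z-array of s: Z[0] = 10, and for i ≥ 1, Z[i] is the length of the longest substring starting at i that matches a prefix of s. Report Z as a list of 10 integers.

Z[0]=10
i=1: outside box; Z[1]=0
i=2: outside box; Z[2]=0
i=3: outside box; Z[3]=1 grow→box=[3,4)
i=4: outside box; Z[4]=3 grow→box=[4,7)
i=5: min(r-i=2, Z[1]=0)=0; Z[5]=0
i=6: min(r-i=1, Z[2]=0)=0; Z[6]=0
i=7: outside box; Z[7]=0
i=8: outside box; Z[8]=2 grow→box=[8,10)
i=9: min(r-i=1, Z[1]=0)=0; Z[9]=0

[10, 0, 0, 1, 3, 0, 0, 0, 2, 0]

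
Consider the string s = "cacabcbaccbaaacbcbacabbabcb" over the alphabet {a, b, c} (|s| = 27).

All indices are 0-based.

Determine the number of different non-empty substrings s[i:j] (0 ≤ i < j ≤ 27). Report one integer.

rank | idx | suffix
   0 |  11 | aaacbcbacabbabcb
   1 |  12 | aacbcbacabbabcb
   2 |  20 | abbabcb
   3 |  23 | abcb
   4 |   3 | abcbaccbaaacbcbacabbabcb
   5 |  18 | acabbabcb
   6 |   1 | acabcbaccbaaacbcbacabbabcb
   7 |  13 | acbcbacabbabcb
   8 |   7 | accbaaacbcbacabbabcb
   9 |  26 | b
  10 |  10 | baaacbcbacabbabcb
  11 |  22 | babcb
  12 |  17 | bacabbabcb
  13 |   6 | baccbaaacbcbacabbabcb
  14 |  21 | bbabcb
  15 |  24 | bcb
  16 |  15 | bcbacabbabcb
  17 |   4 | bcbaccbaaacbcbacabbabcb
  18 |  19 | cabbabcb
  19 |   2 | cabcbaccbaaacbcbacabbabcb
  20 |   0 | cacabcbaccbaaacbcbacabbabcb
  21 |  25 | cb
  22 |   9 | cbaaacbcbacabbabcb
  23 |  16 | cbacabbabcb
  24 |   5 | cbaccbaaacbcbacabbabcb
  25 |  14 | cbcbacabbabcb
  26 |   8 | ccbaaacbcbacabbabcb

SA = [11, 12, 20, 23, 3, 18, 1, 13, 7, 26, 10, 22, 17, 6, 21, 24, 15, 4, 19, 2, 0, 25, 9, 16, 5, 14, 8]
[i] adj suffixes → lcp
  [1] 11/12 → 2 ('aa')
  [2] 12/20 → 1 ('a')
  [3] 20/23 → 2 ('ab')
  [4] 23/3 → 4 ('abcb')
  [5] 3/18 → 1 ('a')
  [6] 18/1 → 4 ('acab')
  [7] 1/13 → 2 ('ac')
  [8] 13/7 → 2 ('ac')
  [9] 7/26 → 0 ('')
  [10] 26/10 → 1 ('b')
  [11] 10/22 → 2 ('ba')
  [12] 22/17 → 2 ('ba')
  [13] 17/6 → 3 ('bac')
  [14] 6/21 → 1 ('b')
  [15] 21/24 → 1 ('b')
  [16] 24/15 → 3 ('bcb')
  [17] 15/4 → 5 ('bcbac')
  [18] 4/19 → 0 ('')
  [19] 19/2 → 3 ('cab')
  [20] 2/0 → 2 ('ca')
  [21] 0/25 → 1 ('c')
  [22] 25/9 → 2 ('cb')
  [23] 9/16 → 3 ('cba')
  [24] 16/5 → 4 ('cbac')
  [25] 5/14 → 2 ('cb')
  [26] 14/8 → 1 ('c')

n(n+1)/2 = 27·28/2 = 378
Σ LCP = 0 + 2 + 1 + 2 + 4 + 1 + 4 + 2 + 2 + 0 + 1 + 2 + 2 + 3 + 1 + 1 + 3 + 5 + 0 + 3 + 2 + 1 + 2 + 3 + 4 + 2 + 1 = 54
distinct = 378 − 54 = 324

324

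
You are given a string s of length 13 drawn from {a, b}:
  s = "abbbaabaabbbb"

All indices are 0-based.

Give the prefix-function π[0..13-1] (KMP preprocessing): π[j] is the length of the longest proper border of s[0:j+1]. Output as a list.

π[0] = 0
j=1 s[j]='b': π[1]=0 (border '')
j=2 s[j]='b': π[2]=0 (border '')
j=3 s[j]='b': π[3]=0 (border '')
j=4 s[j]='a': π[4]=1 (border 'a')
j=5 s[j]='a': k: 1→0; π[5]=1 (border 'a')
j=6 s[j]='b': π[6]=2 (border 'ab')
j=7 s[j]='a': k: 2→0; π[7]=1 (border 'a')
j=8 s[j]='a': k: 1→0; π[8]=1 (border 'a')
j=9 s[j]='b': π[9]=2 (border 'ab')
j=10 s[j]='b': π[10]=3 (border 'abb')
j=11 s[j]='b': π[11]=4 (border 'abbb')
j=12 s[j]='b': k: 4→0; π[12]=0 (border '')

[0, 0, 0, 0, 1, 1, 2, 1, 1, 2, 3, 4, 0]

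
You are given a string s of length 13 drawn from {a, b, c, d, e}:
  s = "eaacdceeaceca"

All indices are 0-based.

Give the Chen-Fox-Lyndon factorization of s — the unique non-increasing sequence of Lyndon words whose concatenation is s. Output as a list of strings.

emit factor 1: 'e' (i=0, period=1)
emit factor 2: 'aacdceeacec' (i=1, period=11)
emit factor 3: 'a' (i=12, period=1)

["e", "aacdceeacec", "a"]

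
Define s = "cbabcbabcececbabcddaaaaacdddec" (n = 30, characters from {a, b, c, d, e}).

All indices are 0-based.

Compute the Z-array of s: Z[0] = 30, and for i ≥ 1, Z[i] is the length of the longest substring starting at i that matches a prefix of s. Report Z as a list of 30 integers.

Z[0]=30
i=1: fresh scan; Z[1]=0
i=2: fresh scan; Z[2]=0
i=3: fresh scan; Z[3]=0
i=4: fresh scan; Z[4]=5 grow→box=[4,9)
i=5: min(r-i=4, Z[1]=0)=0; Z[5]=0
i=6: min(r-i=3, Z[2]=0)=0; Z[6]=0
i=7: min(r-i=2, Z[3]=0)=0; Z[7]=0
i=8: min(r-i=1, Z[4]=5)=1; Z[8]=1
i=9: fresh scan; Z[9]=0
i=10: fresh scan; Z[10]=1 grow→box=[10,11)
i=11: fresh scan; Z[11]=0
i=12: fresh scan; Z[12]=5 grow→box=[12,17)
i=13: min(r-i=4, Z[1]=0)=0; Z[13]=0
i=14: min(r-i=3, Z[2]=0)=0; Z[14]=0
i=15: min(r-i=2, Z[3]=0)=0; Z[15]=0
i=16: min(r-i=1, Z[4]=5)=1; Z[16]=1
i=17: fresh scan; Z[17]=0
i=18: fresh scan; Z[18]=0
i=19: fresh scan; Z[19]=0
i=20: fresh scan; Z[20]=0
i=21: fresh scan; Z[21]=0
i=22: fresh scan; Z[22]=0
i=23: fresh scan; Z[23]=0
i=24: fresh scan; Z[24]=1 grow→box=[24,25)
i=25: fresh scan; Z[25]=0
i=26: fresh scan; Z[26]=0
i=27: fresh scan; Z[27]=0
i=28: fresh scan; Z[28]=0
i=29: fresh scan; Z[29]=1 grow→box=[29,30)

[30, 0, 0, 0, 5, 0, 0, 0, 1, 0, 1, 0, 5, 0, 0, 0, 1, 0, 0, 0, 0, 0, 0, 0, 1, 0, 0, 0, 0, 1]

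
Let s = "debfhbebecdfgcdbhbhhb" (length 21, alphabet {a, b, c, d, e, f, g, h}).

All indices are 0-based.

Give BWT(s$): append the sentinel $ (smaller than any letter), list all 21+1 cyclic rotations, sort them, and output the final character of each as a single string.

rank  rotation                last
    0  $debfhbebecdfgcdbhbhhb  b
    1  b$debfhbebecdfgcdbhbhh  h
    2  bebecdfgcdbhbhhb$debfh  h
    3  becdfgcdbhbhhb$debfhbe  e
    4  bfhbebecdfgcdbhbhhb$de  e
    5  bhbhhb$debfhbebecdfgcd  d
    6  bhhb$debfhbebecdfgcdbh  h
    7  cdbhbhhb$debfhbebecdfg  g
    8  cdfgcdbhbhhb$debfhbebe  e
    9  dbhbhhb$debfhbebecdfgc  c
   10  debfhbebecdfgcdbhbhhb$  $
   11  dfgcdbhbhhb$debfhbebec  c
   12  ebecdfgcdbhbhhb$debfhb  b
   13  ebfhbebecdfgcdbhbhhb$d  d
   14  ecdfgcdbhbhhb$debfhbeb  b
   15  fgcdbhbhhb$debfhbebecd  d
   16  fhbebecdfgcdbhbhhb$deb  b
   17  gcdbhbhhb$debfhbebecdf  f
   18  hb$debfhbebecdfgcdbhbh  h
   19  hbebecdfgcdbhbhhb$debf  f
   20  hbhhb$debfhbebecdfgcdb  b
   21  hhb$debfhbebecdfgcdbhb  b

bhheedhgec$cbdbdbfhfbb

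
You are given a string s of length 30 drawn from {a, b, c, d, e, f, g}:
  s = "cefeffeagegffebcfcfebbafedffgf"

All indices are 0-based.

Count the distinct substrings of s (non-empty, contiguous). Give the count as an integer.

430

rank→(start, suffix):
  0 → (22, 'afedffgf')
  1 → (7, 'agegffebcfcfebbafedffgf')
  2 → (21, 'bafedffgf')
  3 → (20, 'bbafedffgf')
  4 → (14, 'bcfcfebbafedffgf')
  5 → (0, 'cefeffeagegffebcfcfebbafedffgf')
  6 → (15, 'cfcfebbafedffgf')
  7 → (17, 'cfebbafedffgf')
  8 → (25, 'dffgf')
  9 → (6, 'eagegffebcfcfebbafedffgf')
  10 → (19, 'ebbafedffgf')
  11 → (13, 'ebcfcfebbafedffgf')
  12 → (24, 'edffgf')
  13 → (1, 'efeffeagegffebcfcfebbafedffgf')
  14 → (3, 'effeagegffebcfcfebbafedffgf')
  15 → (9, 'egffebcfcfebbafedffgf')
  16 → (29, 'f')
  17 → (16, 'fcfebbafedffgf')
  18 → (5, 'feagegffebcfcfebbafedffgf')
  19 → (18, 'febbafedffgf')
  20 → (12, 'febcfcfebbafedffgf')
  21 → (23, 'fedffgf')
  22 → (2, 'feffeagegffebcfcfebbafedffgf')
  23 → (4, 'ffeagegffebcfcfebbafedffgf')
  24 → (11, 'ffebcfcfebbafedffgf')
  25 → (26, 'ffgf')
  26 → (27, 'fgf')
  27 → (8, 'gegffebcfcfebbafedffgf')
  28 → (28, 'gf')
  29 → (10, 'gffebcfcfebbafedffgf')

SA = [22, 7, 21, 20, 14, 0, 15, 17, 25, 6, 19, 13, 24, 1, 3, 9, 29, 16, 5, 18, 12, 23, 2, 4, 11, 26, 27, 8, 28, 10]
rank  pair      lcp
   1  s[22:],s[7:]  1  'a'
   2  s[7:],s[21:]  0  ''
   3  s[21:],s[20:]  1  'b'
   4  s[20:],s[14:]  1  'b'
   5  s[14:],s[0:]  0  ''
   6  s[0:],s[15:]  1  'c'
   7  s[15:],s[17:]  2  'cf'
   8  s[17:],s[25:]  0  ''
   9  s[25:],s[6:]  0  ''
  10  s[6:],s[19:]  1  'e'
  11  s[19:],s[13:]  2  'eb'
  12  s[13:],s[24:]  1  'e'
  13  s[24:],s[1:]  1  'e'
  14  s[1:],s[3:]  2  'ef'
  15  s[3:],s[9:]  1  'e'
  16  s[9:],s[29:]  0  ''
  17  s[29:],s[16:]  1  'f'
  18  s[16:],s[5:]  1  'f'
  19  s[5:],s[18:]  2  'fe'
  20  s[18:],s[12:]  3  'feb'
  21  s[12:],s[23:]  2  'fe'
  22  s[23:],s[2:]  2  'fe'
  23  s[2:],s[4:]  1  'f'
  24  s[4:],s[11:]  3  'ffe'
  25  s[11:],s[26:]  2  'ff'
  26  s[26:],s[27:]  1  'f'
  27  s[27:],s[8:]  0  ''
  28  s[8:],s[28:]  1  'g'
  29  s[28:],s[10:]  2  'gf'

n(n+1)/2 = 30·31/2 = 465
Σ LCP = 0 + 1 + 0 + 1 + 1 + 0 + 1 + 2 + 0 + 0 + 1 + 2 + 1 + 1 + 2 + 1 + 0 + 1 + 1 + 2 + 3 + 2 + 2 + 1 + 3 + 2 + 1 + 0 + 1 + 2 = 35
distinct = 465 − 35 = 430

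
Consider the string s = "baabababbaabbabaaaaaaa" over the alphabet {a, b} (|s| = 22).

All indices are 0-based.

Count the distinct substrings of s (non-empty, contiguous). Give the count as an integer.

sorted suffixes:
  #0 SA[0]=21  'a'
  #1 SA[1]=20  'aa'
  #2 SA[2]=19  'aaa'
  #3 SA[3]=18  'aaaa'
  #4 SA[4]=17  'aaaaa'
  #5 SA[5]=16  'aaaaaa'
  #6 SA[6]=15  'aaaaaaa'
  #7 SA[7]=1  'aabababbaabbabaaaaaaa'
  #8 SA[8]=9  'aabbabaaaaaaa'
  #9 SA[9]=13  'abaaaaaaa'
  #10 SA[10]=2  'abababbaabbabaaaaaaa'
  #11 SA[11]=4  'ababbaabbabaaaaaaa'
  #12 SA[12]=6  'abbaabbabaaaaaaa'
  #13 SA[13]=10  'abbabaaaaaaa'
  #14 SA[14]=14  'baaaaaaa'
  #15 SA[15]=0  'baabababbaabbabaaaaaaa'
  #16 SA[16]=8  'baabbabaaaaaaa'
  #17 SA[17]=12  'babaaaaaaa'
  #18 SA[18]=3  'bababbaabbabaaaaaaa'
  #19 SA[19]=5  'babbaabbabaaaaaaa'
  #20 SA[20]=7  'bbaabbabaaaaaaa'
  #21 SA[21]=11  'bbabaaaaaaa'

SA = [21, 20, 19, 18, 17, 16, 15, 1, 9, 13, 2, 4, 6, 10, 14, 0, 8, 12, 3, 5, 7, 11]
i: (SA[i-1],SA[i]) lcp shared
  1: (21,20) 1 'a'
  2: (20,19) 2 'aa'
  3: (19,18) 3 'aaa'
  4: (18,17) 4 'aaaa'
  5: (17,16) 5 'aaaaa'
  6: (16,15) 6 'aaaaaa'
  7: (15,1) 2 'aa'
  8: (1,9) 3 'aab'
  9: (9,13) 1 'a'
  10: (13,2) 3 'aba'
  11: (2,4) 4 'abab'
  12: (4,6) 2 'ab'
  13: (6,10) 4 'abba'
  14: (10,14) 0 ''
  15: (14,0) 3 'baa'
  16: (0,8) 4 'baab'
  17: (8,12) 2 'ba'
  18: (12,3) 4 'baba'
  19: (3,5) 3 'bab'
  20: (5,7) 1 'b'
  21: (7,11) 3 'bba'

n(n+1)/2 = 22·23/2 = 253
Σ LCP = 0 + 1 + 2 + 3 + 4 + 5 + 6 + 2 + 3 + 1 + 3 + 4 + 2 + 4 + 0 + 3 + 4 + 2 + 4 + 3 + 1 + 3 = 60
distinct = 253 − 60 = 193

193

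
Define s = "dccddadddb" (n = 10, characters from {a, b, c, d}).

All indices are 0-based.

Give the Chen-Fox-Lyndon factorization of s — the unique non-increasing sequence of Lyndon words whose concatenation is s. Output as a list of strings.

emit factor 1: 'd' (i=0, period=1)
emit factor 2: 'ccdd' (i=1, period=4)
emit factor 3: 'adddb' (i=5, period=5)

["d", "ccdd", "adddb"]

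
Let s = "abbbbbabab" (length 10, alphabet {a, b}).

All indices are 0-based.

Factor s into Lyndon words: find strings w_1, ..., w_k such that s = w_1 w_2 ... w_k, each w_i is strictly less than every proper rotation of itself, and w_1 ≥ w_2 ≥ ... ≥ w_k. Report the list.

["abbbbb", "ab", "ab"]

emit factor 1: 'abbbbb' (i=0, period=6)
emit factor 2: 'ab' (i=6, period=2)
emit factor 3: 'ab' (i=8, period=2)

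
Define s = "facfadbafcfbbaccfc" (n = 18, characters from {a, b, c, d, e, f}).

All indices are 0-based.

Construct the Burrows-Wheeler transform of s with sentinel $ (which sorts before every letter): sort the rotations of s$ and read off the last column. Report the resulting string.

cbffbbdffaafca$ccca

rank  rotation             last
    0  $facfadbafcfbbaccfc  c
    1  accfc$facfadbafcfbb  b
    2  acfadbafcfbbaccfc$f  f
    3  adbafcfbbaccfc$facf  f
    4  afcfbbaccfc$facfadb  b
    5  baccfc$facfadbafcfb  b
    6  bafcfbbaccfc$facfad  d
    7  bbaccfc$facfadbafcf  f
    8  c$facfadbafcfbbaccf  f
    9  ccfc$facfadbafcfbba  a
   10  cfadbafcfbbaccfc$fa  a
   11  cfbbaccfc$facfadbaf  f
   12  cfc$facfadbafcfbbac  c
   13  dbafcfbbaccfc$facfa  a
   14  facfadbafcfbbaccfc$  $
   15  fadbafcfbbaccfc$fac  c
   16  fbbaccfc$facfadbafc  c
   17  fc$facfadbafcfbbacc  c
   18  fcfbbaccfc$facfadba  a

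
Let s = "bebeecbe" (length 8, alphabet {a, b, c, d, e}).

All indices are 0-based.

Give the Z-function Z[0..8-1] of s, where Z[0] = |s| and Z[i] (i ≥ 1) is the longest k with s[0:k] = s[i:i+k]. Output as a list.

Z[0]=8
i=1: fresh scan; Z[1]=0
i=2: fresh scan; Z[2]=2 extend→box=[2,4)
i=3: min(r-i=1, Z[1]=0)=0; Z[3]=0
i=4: fresh scan; Z[4]=0
i=5: fresh scan; Z[5]=0
i=6: fresh scan; Z[6]=2 extend→box=[6,8)
i=7: min(r-i=1, Z[1]=0)=0; Z[7]=0

[8, 0, 2, 0, 0, 0, 2, 0]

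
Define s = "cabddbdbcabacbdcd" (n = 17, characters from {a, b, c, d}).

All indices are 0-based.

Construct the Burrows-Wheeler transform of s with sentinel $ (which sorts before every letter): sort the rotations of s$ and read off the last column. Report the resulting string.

dccbaddcab$adcbdbb

rank  rotation            last
    0  $cabddbdbcabacbdcd  d
    1  abacbdcd$cabddbdbc  c
    2  abddbdbcabacbdcd$c  c
    3  acbdcd$cabddbdbcab  b
    4  bacbdcd$cabddbdbca  a
    5  bcabacbdcd$cabddbd  d
    6  bdbcabacbdcd$cabdd  d
    7  bdcd$cabddbdbcabac  c
    8  bddbdbcabacbdcd$ca  a
    9  cabacbdcd$cabddbdb  b
   10  cabddbdbcabacbdcd$  $
   11  cbdcd$cabddbdbcaba  a
   12  cd$cabddbdbcabacbd  d
   13  d$cabddbdbcabacbdc  c
   14  dbcabacbdcd$cabddb  b
   15  dbdbcabacbdcd$cabd  d
   16  dcd$cabddbdbcabacb  b
   17  ddbdbcabacbdcd$cab  b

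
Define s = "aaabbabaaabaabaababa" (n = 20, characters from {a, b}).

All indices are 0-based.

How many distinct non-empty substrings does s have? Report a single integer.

rank→(start, suffix):
  0 → (19, 'a')
  1 → (7, 'aaabaabaababa')
  2 → (0, 'aaabbabaaabaabaababa')
  3 → (8, 'aabaabaababa')
  4 → (11, 'aabaababa')
  5 → (14, 'aababa')
  6 → (1, 'aabbabaaabaabaababa')
  7 → (17, 'aba')
  8 → (5, 'abaaabaabaababa')
  9 → (9, 'abaabaababa')
  10 → (12, 'abaababa')
  11 → (15, 'ababa')
  12 → (2, 'abbabaaabaabaababa')
  13 → (18, 'ba')
  14 → (6, 'baaabaabaababa')
  15 → (10, 'baabaababa')
  16 → (13, 'baababa')
  17 → (16, 'baba')
  18 → (4, 'babaaabaabaababa')
  19 → (3, 'bbabaaabaabaababa')

SA = [19, 7, 0, 8, 11, 14, 1, 17, 5, 9, 12, 15, 2, 18, 6, 10, 13, 16, 4, 3]
rank  pair      lcp
   1  s[19:],s[7:]  1  'a'
   2  s[7:],s[0:]  4  'aaab'
   3  s[0:],s[8:]  2  'aa'
   4  s[8:],s[11:]  7  'aabaaba'
   5  s[11:],s[14:]  4  'aaba'
   6  s[14:],s[1:]  3  'aab'
   7  s[1:],s[17:]  1  'a'
   8  s[17:],s[5:]  3  'aba'
   9  s[5:],s[9:]  4  'abaa'
  10  s[9:],s[12:]  6  'abaaba'
  11  s[12:],s[15:]  3  'aba'
  12  s[15:],s[2:]  2  'ab'
  13  s[2:],s[18:]  0  ''
  14  s[18:],s[6:]  2  'ba'
  15  s[6:],s[10:]  3  'baa'
  16  s[10:],s[13:]  5  'baaba'
  17  s[13:],s[16:]  2  'ba'
  18  s[16:],s[4:]  4  'baba'
  19  s[4:],s[3:]  1  'b'

n(n+1)/2 = 20·21/2 = 210
Σ LCP = 0 + 1 + 4 + 2 + 7 + 4 + 3 + 1 + 3 + 4 + 6 + 3 + 2 + 0 + 2 + 3 + 5 + 2 + 4 + 1 = 57
distinct = 210 − 57 = 153

153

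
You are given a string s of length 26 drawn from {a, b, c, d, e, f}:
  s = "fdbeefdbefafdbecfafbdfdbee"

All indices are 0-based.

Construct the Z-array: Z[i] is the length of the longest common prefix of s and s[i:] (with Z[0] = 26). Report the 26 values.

Z[0]=26
i=1: i≥r, start 0; Z[1]=0
i=2: i≥r, start 0; Z[2]=0
i=3: i≥r, start 0; Z[3]=0
i=4: i≥r, start 0; Z[4]=0
i=5: i≥r, start 0; Z[5]=4 scan→box=[5,9)
i=6: min(r-i=3, Z[1]=0)=0; Z[6]=0
i=7: min(r-i=2, Z[2]=0)=0; Z[7]=0
i=8: min(r-i=1, Z[3]=0)=0; Z[8]=0
i=9: i≥r, start 0; Z[9]=1 scan→box=[9,10)
i=10: i≥r, start 0; Z[10]=0
i=11: i≥r, start 0; Z[11]=4 scan→box=[11,15)
i=12: min(r-i=3, Z[1]=0)=0; Z[12]=0
i=13: min(r-i=2, Z[2]=0)=0; Z[13]=0
i=14: min(r-i=1, Z[3]=0)=0; Z[14]=0
i=15: i≥r, start 0; Z[15]=0
i=16: i≥r, start 0; Z[16]=1 scan→box=[16,17)
i=17: i≥r, start 0; Z[17]=0
i=18: i≥r, start 0; Z[18]=1 scan→box=[18,19)
i=19: i≥r, start 0; Z[19]=0
i=20: i≥r, start 0; Z[20]=0
i=21: i≥r, start 0; Z[21]=5 scan→box=[21,26)
i=22: min(r-i=4, Z[1]=0)=0; Z[22]=0
i=23: min(r-i=3, Z[2]=0)=0; Z[23]=0
i=24: min(r-i=2, Z[3]=0)=0; Z[24]=0
i=25: min(r-i=1, Z[4]=0)=0; Z[25]=0

[26, 0, 0, 0, 0, 4, 0, 0, 0, 1, 0, 4, 0, 0, 0, 0, 1, 0, 1, 0, 0, 5, 0, 0, 0, 0]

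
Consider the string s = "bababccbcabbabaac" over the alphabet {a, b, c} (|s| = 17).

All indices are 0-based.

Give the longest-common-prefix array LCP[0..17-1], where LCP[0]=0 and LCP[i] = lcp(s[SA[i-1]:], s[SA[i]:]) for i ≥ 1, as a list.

rank | idx | suffix
   0 |  14 | aac
   1 |  12 | abaac
   2 |   1 | ababccbcabbabaac
   3 |   9 | abbabaac
   4 |   3 | abccbcabbabaac
   5 |  15 | ac
   6 |  13 | baac
   7 |  11 | babaac
   8 |   0 | bababccbcabbabaac
   9 |   2 | babccbcabbabaac
  10 |  10 | bbabaac
  11 |   7 | bcabbabaac
  12 |   4 | bccbcabbabaac
  13 |  16 | c
  14 |   8 | cabbabaac
  15 |   6 | cbcabbabaac
  16 |   5 | ccbcabbabaac

SA = [14, 12, 1, 9, 3, 15, 13, 11, 0, 2, 10, 7, 4, 16, 8, 6, 5]
rank  pair      lcp
   1  s[14:],s[12:]  1  'a'
   2  s[12:],s[1:]  3  'aba'
   3  s[1:],s[9:]  2  'ab'
   4  s[9:],s[3:]  2  'ab'
   5  s[3:],s[15:]  1  'a'
   6  s[15:],s[13:]  0  ''
   7  s[13:],s[11:]  2  'ba'
   8  s[11:],s[0:]  4  'baba'
   9  s[0:],s[2:]  3  'bab'
  10  s[2:],s[10:]  1  'b'
  11  s[10:],s[7:]  1  'b'
  12  s[7:],s[4:]  2  'bc'
  13  s[4:],s[16:]  0  ''
  14  s[16:],s[8:]  1  'c'
  15  s[8:],s[6:]  1  'c'
  16  s[6:],s[5:]  1  'c'

[0, 1, 3, 2, 2, 1, 0, 2, 4, 3, 1, 1, 2, 0, 1, 1, 1]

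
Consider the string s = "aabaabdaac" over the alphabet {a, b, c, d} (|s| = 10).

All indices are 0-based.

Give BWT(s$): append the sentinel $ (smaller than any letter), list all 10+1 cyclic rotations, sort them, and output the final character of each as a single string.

rank  rotation     last
    0  $aabaabdaac  c
    1  aabaabdaac$  $
    2  aabdaac$aab  b
    3  aac$aabaabd  d
    4  abaabdaac$a  a
    5  abdaac$aaba  a
    6  ac$aabaabda  a
    7  baabdaac$aa  a
    8  bdaac$aabaa  a
    9  c$aabaabdaa  a
   10  daac$aabaab  b

c$bdaaaaaab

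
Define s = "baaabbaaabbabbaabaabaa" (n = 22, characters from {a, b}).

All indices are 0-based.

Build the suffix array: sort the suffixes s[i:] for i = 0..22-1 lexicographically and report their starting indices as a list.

rank | idx | suffix
   0 |  21 | a
   1 |  20 | aa
   2 |   1 | aaabbaaabbabbaabaabaa
   3 |   6 | aaabbabbaabaabaa
   4 |  17 | aabaa
   5 |  14 | aabaabaa
   6 |   2 | aabbaaabbabbaabaabaa
   7 |   7 | aabbabbaabaabaa
   8 |  18 | abaa
   9 |  15 | abaabaa
  10 |   3 | abbaaabbabbaabaabaa
  11 |  11 | abbaabaabaa
  12 |   8 | abbabbaabaabaa
  13 |  19 | baa
  14 |   0 | baaabbaaabbabbaabaabaa
  15 |   5 | baaabbabbaabaabaa
  16 |  16 | baabaa
  17 |  13 | baabaabaa
  18 |  10 | babbaabaabaa
  19 |   4 | bbaaabbabbaabaabaa
  20 |  12 | bbaabaabaa
  21 |   9 | bbabbaabaabaa

[21, 20, 1, 6, 17, 14, 2, 7, 18, 15, 3, 11, 8, 19, 0, 5, 16, 13, 10, 4, 12, 9]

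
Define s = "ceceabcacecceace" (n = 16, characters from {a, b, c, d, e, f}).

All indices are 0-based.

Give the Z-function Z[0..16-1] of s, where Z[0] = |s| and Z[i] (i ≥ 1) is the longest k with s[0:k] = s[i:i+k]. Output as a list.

[16, 0, 2, 0, 0, 0, 1, 0, 3, 0, 1, 2, 0, 0, 2, 0]

Z[0]=16
i=1: i≥r, start 0; Z[1]=0
i=2: i≥r, start 0; Z[2]=2 grow→box=[2,4)
i=3: min(r-i=1, Z[1]=0)=0; Z[3]=0
i=4: i≥r, start 0; Z[4]=0
i=5: i≥r, start 0; Z[5]=0
i=6: i≥r, start 0; Z[6]=1 grow→box=[6,7)
i=7: i≥r, start 0; Z[7]=0
i=8: i≥r, start 0; Z[8]=3 grow→box=[8,11)
i=9: min(r-i=2, Z[1]=0)=0; Z[9]=0
i=10: min(r-i=1, Z[2]=2)=1; Z[10]=1
i=11: i≥r, start 0; Z[11]=2 grow→box=[11,13)
i=12: min(r-i=1, Z[1]=0)=0; Z[12]=0
i=13: i≥r, start 0; Z[13]=0
i=14: i≥r, start 0; Z[14]=2 grow→box=[14,16)
i=15: min(r-i=1, Z[1]=0)=0; Z[15]=0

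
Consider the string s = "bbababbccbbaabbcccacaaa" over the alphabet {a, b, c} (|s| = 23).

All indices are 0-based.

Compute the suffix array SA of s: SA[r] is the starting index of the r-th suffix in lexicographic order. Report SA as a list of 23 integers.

[22, 21, 20, 11, 2, 4, 12, 18, 10, 1, 3, 9, 0, 5, 13, 6, 14, 19, 17, 8, 16, 7, 15]

sorted suffixes:
  #0 SA[0]=22  'a'
  #1 SA[1]=21  'aa'
  #2 SA[2]=20  'aaa'
  #3 SA[3]=11  'aabbcccacaaa'
  #4 SA[4]=2  'ababbccbbaabbcccacaaa'
  #5 SA[5]=4  'abbccbbaabbcccacaaa'
  #6 SA[6]=12  'abbcccacaaa'
  #7 SA[7]=18  'acaaa'
  #8 SA[8]=10  'baabbcccacaaa'
  #9 SA[9]=1  'bababbccbbaabbcccacaaa'
  #10 SA[10]=3  'babbccbbaabbcccacaaa'
  #11 SA[11]=9  'bbaabbcccacaaa'
  #12 SA[12]=0  'bbababbccbbaabbcccacaaa'
  #13 SA[13]=5  'bbccbbaabbcccacaaa'
  #14 SA[14]=13  'bbcccacaaa'
  #15 SA[15]=6  'bccbbaabbcccacaaa'
  #16 SA[16]=14  'bcccacaaa'
  #17 SA[17]=19  'caaa'
  #18 SA[18]=17  'cacaaa'
  #19 SA[19]=8  'cbbaabbcccacaaa'
  #20 SA[20]=16  'ccacaaa'
  #21 SA[21]=7  'ccbbaabbcccacaaa'
  #22 SA[22]=15  'cccacaaa'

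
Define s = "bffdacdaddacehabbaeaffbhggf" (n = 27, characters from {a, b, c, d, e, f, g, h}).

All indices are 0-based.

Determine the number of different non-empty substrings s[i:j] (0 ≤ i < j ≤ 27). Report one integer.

354

rank | idx | suffix
   0 |  14 | abbaeaffbhggf
   1 |   4 | acdaddacehabbaeaffbhggf
   2 |  10 | acehabbaeaffbhggf
   3 |   7 | addacehabbaeaffbhggf
   4 |  17 | aeaffbhggf
   5 |  19 | affbhggf
   6 |  16 | baeaffbhggf
   7 |  15 | bbaeaffbhggf
   8 |   0 | bffdacdaddacehabbaeaffbhggf
   9 |  22 | bhggf
  10 |   5 | cdaddacehabbaeaffbhggf
  11 |  11 | cehabbaeaffbhggf
  12 |   3 | dacdaddacehabbaeaffbhggf
  13 |   9 | dacehabbaeaffbhggf
  14 |   6 | daddacehabbaeaffbhggf
  15 |   8 | ddacehabbaeaffbhggf
  16 |  18 | eaffbhggf
  17 |  12 | ehabbaeaffbhggf
  18 |  26 | f
  19 |  21 | fbhggf
  20 |   2 | fdacdaddacehabbaeaffbhggf
  21 |  20 | ffbhggf
  22 |   1 | ffdacdaddacehabbaeaffbhggf
  23 |  25 | gf
  24 |  24 | ggf
  25 |  13 | habbaeaffbhggf
  26 |  23 | hggf

SA = [14, 4, 10, 7, 17, 19, 16, 15, 0, 22, 5, 11, 3, 9, 6, 8, 18, 12, 26, 21, 2, 20, 1, 25, 24, 13, 23]
i: (SA[i-1],SA[i]) lcp shared
  1: (14,4) 1 'a'
  2: (4,10) 2 'ac'
  3: (10,7) 1 'a'
  4: (7,17) 1 'a'
  5: (17,19) 1 'a'
  6: (19,16) 0 ''
  7: (16,15) 1 'b'
  8: (15,0) 1 'b'
  9: (0,22) 1 'b'
  10: (22,5) 0 ''
  11: (5,11) 1 'c'
  12: (11,3) 0 ''
  13: (3,9) 3 'dac'
  14: (9,6) 2 'da'
  15: (6,8) 1 'd'
  16: (8,18) 0 ''
  17: (18,12) 1 'e'
  18: (12,26) 0 ''
  19: (26,21) 1 'f'
  20: (21,2) 1 'f'
  21: (2,20) 1 'f'
  22: (20,1) 2 'ff'
  23: (1,25) 0 ''
  24: (25,24) 1 'g'
  25: (24,13) 0 ''
  26: (13,23) 1 'h'

n(n+1)/2 = 27·28/2 = 378
Σ LCP = 0 + 1 + 2 + 1 + 1 + 1 + 0 + 1 + 1 + 1 + 0 + 1 + 0 + 3 + 2 + 1 + 0 + 1 + 0 + 1 + 1 + 1 + 2 + 0 + 1 + 0 + 1 = 24
distinct = 378 − 24 = 354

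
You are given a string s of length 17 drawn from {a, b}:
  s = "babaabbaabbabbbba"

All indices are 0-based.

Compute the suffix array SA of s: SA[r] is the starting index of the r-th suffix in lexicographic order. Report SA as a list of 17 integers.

rank | idx | suffix
   0 |  16 | a
   1 |   3 | aabbaabbabbbba
   2 |   7 | aabbabbbba
   3 |   1 | abaabbaabbabbbba
   4 |   4 | abbaabbabbbba
   5 |   8 | abbabbbba
   6 |  11 | abbbba
   7 |  15 | ba
   8 |   2 | baabbaabbabbbba
   9 |   6 | baabbabbbba
  10 |   0 | babaabbaabbabbbba
  11 |  10 | babbbba
  12 |  14 | bba
  13 |   5 | bbaabbabbbba
  14 |   9 | bbabbbba
  15 |  13 | bbba
  16 |  12 | bbbba

[16, 3, 7, 1, 4, 8, 11, 15, 2, 6, 0, 10, 14, 5, 9, 13, 12]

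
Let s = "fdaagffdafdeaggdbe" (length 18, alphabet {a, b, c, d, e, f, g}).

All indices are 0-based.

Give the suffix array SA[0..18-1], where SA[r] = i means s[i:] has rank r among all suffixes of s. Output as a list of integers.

[2, 8, 3, 12, 16, 1, 7, 15, 10, 17, 11, 0, 6, 9, 5, 14, 4, 13]

rank | idx | suffix
   0 |   2 | aagffdafdeaggdbe
   1 |   8 | afdeaggdbe
   2 |   3 | agffdafdeaggdbe
   3 |  12 | aggdbe
   4 |  16 | be
   5 |   1 | daagffdafdeaggdbe
   6 |   7 | dafdeaggdbe
   7 |  15 | dbe
   8 |  10 | deaggdbe
   9 |  17 | e
  10 |  11 | eaggdbe
  11 |   0 | fdaagffdafdeaggdbe
  12 |   6 | fdafdeaggdbe
  13 |   9 | fdeaggdbe
  14 |   5 | ffdafdeaggdbe
  15 |  14 | gdbe
  16 |   4 | gffdafdeaggdbe
  17 |  13 | ggdbe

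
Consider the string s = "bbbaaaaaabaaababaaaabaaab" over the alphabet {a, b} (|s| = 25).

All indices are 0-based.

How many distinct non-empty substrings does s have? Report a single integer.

234

rank | idx | suffix
   0 |   3 | aaaaaabaaababaaaabaaab
   1 |   4 | aaaaabaaababaaaabaaab
   2 |  16 | aaaabaaab
   3 |   5 | aaaabaaababaaaabaaab
   4 |  21 | aaab
   5 |  17 | aaabaaab
   6 |   6 | aaabaaababaaaabaaab
   7 |  10 | aaababaaaabaaab
   8 |  22 | aab
   9 |  18 | aabaaab
  10 |   7 | aabaaababaaaabaaab
  11 |  11 | aababaaaabaaab
  12 |  23 | ab
  13 |  14 | abaaaabaaab
  14 |  19 | abaaab
  15 |   8 | abaaababaaaabaaab
  16 |  12 | ababaaaabaaab
  17 |  24 | b
  18 |   2 | baaaaaabaaababaaaabaaab
  19 |  15 | baaaabaaab
  20 |  20 | baaab
  21 |   9 | baaababaaaabaaab
  22 |  13 | babaaaabaaab
  23 |   1 | bbaaaaaabaaababaaaabaaab
  24 |   0 | bbbaaaaaabaaababaaaabaaab

SA = [3, 4, 16, 5, 21, 17, 6, 10, 22, 18, 7, 11, 23, 14, 19, 8, 12, 24, 2, 15, 20, 9, 13, 1, 0]
[i] adj suffixes → lcp
  [1] 3/4 → 5 ('aaaaa')
  [2] 4/16 → 4 ('aaaa')
  [3] 16/5 → 9 ('aaaabaaab')
  [4] 5/21 → 3 ('aaa')
  [5] 21/17 → 4 ('aaab')
  [6] 17/6 → 8 ('aaabaaab')
  [7] 6/10 → 5 ('aaaba')
  [8] 10/22 → 2 ('aa')
  [9] 22/18 → 3 ('aab')
  [10] 18/7 → 7 ('aabaaab')
  [11] 7/11 → 4 ('aaba')
  [12] 11/23 → 1 ('a')
  [13] 23/14 → 2 ('ab')
  [14] 14/19 → 5 ('abaaa')
  [15] 19/8 → 6 ('abaaab')
  [16] 8/12 → 3 ('aba')
  [17] 12/24 → 0 ('')
  [18] 24/2 → 1 ('b')
  [19] 2/15 → 5 ('baaaa')
  [20] 15/20 → 4 ('baaa')
  [21] 20/9 → 5 ('baaab')
  [22] 9/13 → 2 ('ba')
  [23] 13/1 → 1 ('b')
  [24] 1/0 → 2 ('bb')

n(n+1)/2 = 25·26/2 = 325
Σ LCP = 0 + 5 + 4 + 9 + 3 + 4 + 8 + 5 + 2 + 3 + 7 + 4 + 1 + 2 + 5 + 6 + 3 + 0 + 1 + 5 + 4 + 5 + 2 + 1 + 2 = 91
distinct = 325 − 91 = 234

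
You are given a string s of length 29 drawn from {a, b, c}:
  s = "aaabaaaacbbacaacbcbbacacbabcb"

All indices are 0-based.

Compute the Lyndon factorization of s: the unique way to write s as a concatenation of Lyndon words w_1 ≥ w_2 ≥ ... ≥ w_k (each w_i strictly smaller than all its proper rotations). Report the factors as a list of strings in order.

emit factor 1: 'aaab' (i=0, period=4)
emit factor 2: 'aaaacbbacaacbcbbacacbabcb' (i=4, period=25)

["aaab", "aaaacbbacaacbcbbacacbabcb"]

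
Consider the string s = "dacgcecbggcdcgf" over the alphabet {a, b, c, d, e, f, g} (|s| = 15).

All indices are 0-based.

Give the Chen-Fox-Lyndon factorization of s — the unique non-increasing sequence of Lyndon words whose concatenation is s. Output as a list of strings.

["d", "acgcecbggcdcgf"]

emit factor 1: 'd' (i=0, period=1)
emit factor 2: 'acgcecbggcdcgf' (i=1, period=14)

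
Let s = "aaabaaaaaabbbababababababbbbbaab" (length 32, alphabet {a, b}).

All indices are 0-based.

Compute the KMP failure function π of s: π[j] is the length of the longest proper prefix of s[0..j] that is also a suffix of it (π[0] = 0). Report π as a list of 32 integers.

[0, 1, 2, 0, 1, 2, 3, 3, 3, 3, 4, 0, 0, 1, 0, 1, 0, 1, 0, 1, 0, 1, 0, 1, 0, 0, 0, 0, 0, 1, 2, 0]

π[0] = 0
j=1 s[j]='a': π[1]=1 (border 'a')
j=2 s[j]='a': π[2]=2 (border 'aa')
j=3 s[j]='b': k: 2→1→0; π[3]=0 (border '')
j=4 s[j]='a': π[4]=1 (border 'a')
j=5 s[j]='a': π[5]=2 (border 'aa')
j=6 s[j]='a': π[6]=3 (border 'aaa')
j=7 s[j]='a': k: 3→2; π[7]=3 (border 'aaa')
j=8 s[j]='a': k: 3→2; π[8]=3 (border 'aaa')
j=9 s[j]='a': k: 3→2; π[9]=3 (border 'aaa')
j=10 s[j]='b': π[10]=4 (border 'aaab')
j=11 s[j]='b': k: 4→0; π[11]=0 (border '')
j=12 s[j]='b': π[12]=0 (border '')
j=13 s[j]='a': π[13]=1 (border 'a')
j=14 s[j]='b': k: 1→0; π[14]=0 (border '')
j=15 s[j]='a': π[15]=1 (border 'a')
j=16 s[j]='b': k: 1→0; π[16]=0 (border '')
j=17 s[j]='a': π[17]=1 (border 'a')
j=18 s[j]='b': k: 1→0; π[18]=0 (border '')
j=19 s[j]='a': π[19]=1 (border 'a')
j=20 s[j]='b': k: 1→0; π[20]=0 (border '')
j=21 s[j]='a': π[21]=1 (border 'a')
j=22 s[j]='b': k: 1→0; π[22]=0 (border '')
j=23 s[j]='a': π[23]=1 (border 'a')
j=24 s[j]='b': k: 1→0; π[24]=0 (border '')
j=25 s[j]='b': π[25]=0 (border '')
j=26 s[j]='b': π[26]=0 (border '')
j=27 s[j]='b': π[27]=0 (border '')
j=28 s[j]='b': π[28]=0 (border '')
j=29 s[j]='a': π[29]=1 (border 'a')
j=30 s[j]='a': π[30]=2 (border 'aa')
j=31 s[j]='b': k: 2→1→0; π[31]=0 (border '')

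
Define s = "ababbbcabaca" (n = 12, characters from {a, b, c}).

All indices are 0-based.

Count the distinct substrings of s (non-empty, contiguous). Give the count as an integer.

rank | idx | suffix
   0 |  11 | a
   1 |   0 | ababbbcabaca
   2 |   7 | abaca
   3 |   2 | abbbcabaca
   4 |   9 | aca
   5 |   1 | babbbcabaca
   6 |   8 | baca
   7 |   3 | bbbcabaca
   8 |   4 | bbcabaca
   9 |   5 | bcabaca
  10 |  10 | ca
  11 |   6 | cabaca

SA = [11, 0, 7, 2, 9, 1, 8, 3, 4, 5, 10, 6]
[i] adj suffixes → lcp
  [1] 11/0 → 1 ('a')
  [2] 0/7 → 3 ('aba')
  [3] 7/2 → 2 ('ab')
  [4] 2/9 → 1 ('a')
  [5] 9/1 → 0 ('')
  [6] 1/8 → 2 ('ba')
  [7] 8/3 → 1 ('b')
  [8] 3/4 → 2 ('bb')
  [9] 4/5 → 1 ('b')
  [10] 5/10 → 0 ('')
  [11] 10/6 → 2 ('ca')

n(n+1)/2 = 12·13/2 = 78
Σ LCP = 0 + 1 + 3 + 2 + 1 + 0 + 2 + 1 + 2 + 1 + 0 + 2 = 15
distinct = 78 − 15 = 63

63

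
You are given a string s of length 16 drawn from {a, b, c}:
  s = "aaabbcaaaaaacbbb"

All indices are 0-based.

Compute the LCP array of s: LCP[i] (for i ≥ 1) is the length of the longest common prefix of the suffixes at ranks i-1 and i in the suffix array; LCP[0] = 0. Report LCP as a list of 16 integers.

[0, 5, 4, 3, 3, 2, 2, 1, 1, 0, 1, 2, 2, 1, 0, 1]

sorted suffixes:
  #0 SA[0]=6  'aaaaaacbbb'
  #1 SA[1]=7  'aaaaacbbb'
  #2 SA[2]=8  'aaaacbbb'
  #3 SA[3]=0  'aaabbcaaaaaacbbb'
  #4 SA[4]=9  'aaacbbb'
  #5 SA[5]=1  'aabbcaaaaaacbbb'
  #6 SA[6]=10  'aacbbb'
  #7 SA[7]=2  'abbcaaaaaacbbb'
  #8 SA[8]=11  'acbbb'
  #9 SA[9]=15  'b'
  #10 SA[10]=14  'bb'
  #11 SA[11]=13  'bbb'
  #12 SA[12]=3  'bbcaaaaaacbbb'
  #13 SA[13]=4  'bcaaaaaacbbb'
  #14 SA[14]=5  'caaaaaacbbb'
  #15 SA[15]=12  'cbbb'

SA = [6, 7, 8, 0, 9, 1, 10, 2, 11, 15, 14, 13, 3, 4, 5, 12]
i: (SA[i-1],SA[i]) lcp shared
  1: (6,7) 5 'aaaaa'
  2: (7,8) 4 'aaaa'
  3: (8,0) 3 'aaa'
  4: (0,9) 3 'aaa'
  5: (9,1) 2 'aa'
  6: (1,10) 2 'aa'
  7: (10,2) 1 'a'
  8: (2,11) 1 'a'
  9: (11,15) 0 ''
  10: (15,14) 1 'b'
  11: (14,13) 2 'bb'
  12: (13,3) 2 'bb'
  13: (3,4) 1 'b'
  14: (4,5) 0 ''
  15: (5,12) 1 'c'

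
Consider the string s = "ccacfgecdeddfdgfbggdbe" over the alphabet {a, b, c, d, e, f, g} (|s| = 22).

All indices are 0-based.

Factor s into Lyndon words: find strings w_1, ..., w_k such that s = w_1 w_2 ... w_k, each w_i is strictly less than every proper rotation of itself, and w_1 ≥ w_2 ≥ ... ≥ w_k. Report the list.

["c", "c", "acfgecdeddfdgfbggdbe"]

emit factor 1: 'c' (i=0, period=1)
emit factor 2: 'c' (i=1, period=1)
emit factor 3: 'acfgecdeddfdgfbggdbe' (i=2, period=20)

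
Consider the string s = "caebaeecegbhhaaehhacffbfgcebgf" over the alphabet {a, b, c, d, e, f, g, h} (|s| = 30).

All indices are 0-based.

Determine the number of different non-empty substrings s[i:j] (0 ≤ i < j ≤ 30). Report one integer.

sorted suffixes:
  #0 SA[0]=13  'aaehhacffbfgcebgf'
  #1 SA[1]=18  'acffbfgcebgf'
  #2 SA[2]=1  'aebaeecegbhhaaehhacffbfgcebgf'
  #3 SA[3]=4  'aeecegbhhaaehhacffbfgcebgf'
  #4 SA[4]=14  'aehhacffbfgcebgf'
  #5 SA[5]=3  'baeecegbhhaaehhacffbfgcebgf'
  #6 SA[6]=22  'bfgcebgf'
  #7 SA[7]=27  'bgf'
  #8 SA[8]=10  'bhhaaehhacffbfgcebgf'
  #9 SA[9]=0  'caebaeecegbhhaaehhacffbfgcebgf'
  #10 SA[10]=25  'cebgf'
  #11 SA[11]=7  'cegbhhaaehhacffbfgcebgf'
  #12 SA[12]=19  'cffbfgcebgf'
  #13 SA[13]=2  'ebaeecegbhhaaehhacffbfgcebgf'
  #14 SA[14]=26  'ebgf'
  #15 SA[15]=6  'ecegbhhaaehhacffbfgcebgf'
  #16 SA[16]=5  'eecegbhhaaehhacffbfgcebgf'
  #17 SA[17]=8  'egbhhaaehhacffbfgcebgf'
  #18 SA[18]=15  'ehhacffbfgcebgf'
  #19 SA[19]=29  'f'
  #20 SA[20]=21  'fbfgcebgf'
  #21 SA[21]=20  'ffbfgcebgf'
  #22 SA[22]=23  'fgcebgf'
  #23 SA[23]=9  'gbhhaaehhacffbfgcebgf'
  #24 SA[24]=24  'gcebgf'
  #25 SA[25]=28  'gf'
  #26 SA[26]=12  'haaehhacffbfgcebgf'
  #27 SA[27]=17  'hacffbfgcebgf'
  #28 SA[28]=11  'hhaaehhacffbfgcebgf'
  #29 SA[29]=16  'hhacffbfgcebgf'

SA = [13, 18, 1, 4, 14, 3, 22, 27, 10, 0, 25, 7, 19, 2, 26, 6, 5, 8, 15, 29, 21, 20, 23, 9, 24, 28, 12, 17, 11, 16]
rank  pair      lcp
   1  s[13:],s[18:]  1  'a'
   2  s[18:],s[1:]  1  'a'
   3  s[1:],s[4:]  2  'ae'
   4  s[4:],s[14:]  2  'ae'
   5  s[14:],s[3:]  0  ''
   6  s[3:],s[22:]  1  'b'
   7  s[22:],s[27:]  1  'b'
   8  s[27:],s[10:]  1  'b'
   9  s[10:],s[0:]  0  ''
  10  s[0:],s[25:]  1  'c'
  11  s[25:],s[7:]  2  'ce'
  12  s[7:],s[19:]  1  'c'
  13  s[19:],s[2:]  0  ''
  14  s[2:],s[26:]  2  'eb'
  15  s[26:],s[6:]  1  'e'
  16  s[6:],s[5:]  1  'e'
  17  s[5:],s[8:]  1  'e'
  18  s[8:],s[15:]  1  'e'
  19  s[15:],s[29:]  0  ''
  20  s[29:],s[21:]  1  'f'
  21  s[21:],s[20:]  1  'f'
  22  s[20:],s[23:]  1  'f'
  23  s[23:],s[9:]  0  ''
  24  s[9:],s[24:]  1  'g'
  25  s[24:],s[28:]  1  'g'
  26  s[28:],s[12:]  0  ''
  27  s[12:],s[17:]  2  'ha'
  28  s[17:],s[11:]  1  'h'
  29  s[11:],s[16:]  3  'hha'

n(n+1)/2 = 30·31/2 = 465
Σ LCP = 0 + 1 + 1 + 2 + 2 + 0 + 1 + 1 + 1 + 0 + 1 + 2 + 1 + 0 + 2 + 1 + 1 + 1 + 1 + 0 + 1 + 1 + 1 + 0 + 1 + 1 + 0 + 2 + 1 + 3 = 30
distinct = 465 − 30 = 435

435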